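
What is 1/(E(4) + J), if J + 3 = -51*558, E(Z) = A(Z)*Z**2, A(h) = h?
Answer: -1/28397 ≈ -3.5215e-5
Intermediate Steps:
E(Z) = Z**3 (E(Z) = Z*Z**2 = Z**3)
J = -28461 (J = -3 - 51*558 = -3 - 28458 = -28461)
1/(E(4) + J) = 1/(4**3 - 28461) = 1/(64 - 28461) = 1/(-28397) = -1/28397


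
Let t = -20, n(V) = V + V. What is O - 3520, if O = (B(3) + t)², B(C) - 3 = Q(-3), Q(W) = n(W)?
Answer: -2991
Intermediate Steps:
n(V) = 2*V
Q(W) = 2*W
B(C) = -3 (B(C) = 3 + 2*(-3) = 3 - 6 = -3)
O = 529 (O = (-3 - 20)² = (-23)² = 529)
O - 3520 = 529 - 3520 = -2991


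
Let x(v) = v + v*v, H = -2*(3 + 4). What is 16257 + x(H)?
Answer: 16439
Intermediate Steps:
H = -14 (H = -2*7 = -14)
x(v) = v + v**2
16257 + x(H) = 16257 - 14*(1 - 14) = 16257 - 14*(-13) = 16257 + 182 = 16439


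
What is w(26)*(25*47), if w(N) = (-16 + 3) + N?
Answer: 15275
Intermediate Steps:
w(N) = -13 + N
w(26)*(25*47) = (-13 + 26)*(25*47) = 13*1175 = 15275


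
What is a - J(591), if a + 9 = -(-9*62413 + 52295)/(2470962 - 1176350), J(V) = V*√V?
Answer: -5571043/647306 - 591*√591 ≈ -14376.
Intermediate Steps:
J(V) = V^(3/2)
a = -5571043/647306 (a = -9 - (-9*62413 + 52295)/(2470962 - 1176350) = -9 - (-561717 + 52295)/1294612 = -9 - (-509422)/1294612 = -9 - 1*(-254711/647306) = -9 + 254711/647306 = -5571043/647306 ≈ -8.6065)
a - J(591) = -5571043/647306 - 591^(3/2) = -5571043/647306 - 591*√591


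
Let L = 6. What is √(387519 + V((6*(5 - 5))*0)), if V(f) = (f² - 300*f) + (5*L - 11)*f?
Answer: √387519 ≈ 622.51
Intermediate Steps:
V(f) = f² - 281*f (V(f) = (f² - 300*f) + (5*6 - 11)*f = (f² - 300*f) + (30 - 11)*f = (f² - 300*f) + 19*f = f² - 281*f)
√(387519 + V((6*(5 - 5))*0)) = √(387519 + ((6*(5 - 5))*0)*(-281 + (6*(5 - 5))*0)) = √(387519 + ((6*0)*0)*(-281 + (6*0)*0)) = √(387519 + (0*0)*(-281 + 0*0)) = √(387519 + 0*(-281 + 0)) = √(387519 + 0*(-281)) = √(387519 + 0) = √387519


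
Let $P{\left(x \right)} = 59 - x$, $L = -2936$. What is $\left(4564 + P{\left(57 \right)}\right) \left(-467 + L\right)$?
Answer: $-15538098$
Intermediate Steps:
$\left(4564 + P{\left(57 \right)}\right) \left(-467 + L\right) = \left(4564 + \left(59 - 57\right)\right) \left(-467 - 2936\right) = \left(4564 + \left(59 - 57\right)\right) \left(-3403\right) = \left(4564 + 2\right) \left(-3403\right) = 4566 \left(-3403\right) = -15538098$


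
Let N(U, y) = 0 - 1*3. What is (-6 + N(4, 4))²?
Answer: 81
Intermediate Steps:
N(U, y) = -3 (N(U, y) = 0 - 3 = -3)
(-6 + N(4, 4))² = (-6 - 3)² = (-9)² = 81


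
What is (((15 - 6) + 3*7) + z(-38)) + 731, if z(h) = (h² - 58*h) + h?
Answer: 4371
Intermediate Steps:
z(h) = h² - 57*h
(((15 - 6) + 3*7) + z(-38)) + 731 = (((15 - 6) + 3*7) - 38*(-57 - 38)) + 731 = ((9 + 21) - 38*(-95)) + 731 = (30 + 3610) + 731 = 3640 + 731 = 4371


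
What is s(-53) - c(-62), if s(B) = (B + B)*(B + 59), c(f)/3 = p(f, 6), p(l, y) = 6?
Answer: -654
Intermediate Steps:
c(f) = 18 (c(f) = 3*6 = 18)
s(B) = 2*B*(59 + B) (s(B) = (2*B)*(59 + B) = 2*B*(59 + B))
s(-53) - c(-62) = 2*(-53)*(59 - 53) - 1*18 = 2*(-53)*6 - 18 = -636 - 18 = -654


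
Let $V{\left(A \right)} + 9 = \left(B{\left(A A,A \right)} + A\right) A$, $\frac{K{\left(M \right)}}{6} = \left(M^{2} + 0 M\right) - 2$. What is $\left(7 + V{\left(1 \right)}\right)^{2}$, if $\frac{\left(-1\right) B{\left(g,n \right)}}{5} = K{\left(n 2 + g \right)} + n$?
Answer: $46656$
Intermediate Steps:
$K{\left(M \right)} = -12 + 6 M^{2}$ ($K{\left(M \right)} = 6 \left(\left(M^{2} + 0 M\right) - 2\right) = 6 \left(\left(M^{2} + 0\right) - 2\right) = 6 \left(M^{2} - 2\right) = 6 \left(-2 + M^{2}\right) = -12 + 6 M^{2}$)
$B{\left(g,n \right)} = 60 - 30 \left(g + 2 n\right)^{2} - 5 n$ ($B{\left(g,n \right)} = - 5 \left(\left(-12 + 6 \left(n 2 + g\right)^{2}\right) + n\right) = - 5 \left(\left(-12 + 6 \left(2 n + g\right)^{2}\right) + n\right) = - 5 \left(\left(-12 + 6 \left(g + 2 n\right)^{2}\right) + n\right) = - 5 \left(-12 + n + 6 \left(g + 2 n\right)^{2}\right) = 60 - 30 \left(g + 2 n\right)^{2} - 5 n$)
$V{\left(A \right)} = -9 + A \left(60 - 30 \left(A^{2} + 2 A\right)^{2} - 4 A\right)$ ($V{\left(A \right)} = -9 + \left(\left(60 - 30 \left(A A + 2 A\right)^{2} - 5 A\right) + A\right) A = -9 + \left(\left(60 - 30 \left(A^{2} + 2 A\right)^{2} - 5 A\right) + A\right) A = -9 + \left(60 - 30 \left(A^{2} + 2 A\right)^{2} - 4 A\right) A = -9 + A \left(60 - 30 \left(A^{2} + 2 A\right)^{2} - 4 A\right)$)
$\left(7 + V{\left(1 \right)}\right)^{2} = \left(7 - \left(-51 + 4 + 30 \cdot 1^{3} \left(2 + 1\right)^{2}\right)\right)^{2} = \left(7 - \left(-47 + 270\right)\right)^{2} = \left(7 - 223\right)^{2} = \left(-216\right)^{2} = 46656$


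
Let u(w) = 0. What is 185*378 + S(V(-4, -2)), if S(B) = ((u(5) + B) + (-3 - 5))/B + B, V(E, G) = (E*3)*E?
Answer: 419873/6 ≈ 69979.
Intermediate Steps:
V(E, G) = 3*E**2 (V(E, G) = (3*E)*E = 3*E**2)
S(B) = B + (-8 + B)/B (S(B) = ((0 + B) + (-3 - 5))/B + B = (B - 8)/B + B = (-8 + B)/B + B = B + (-8 + B)/B)
185*378 + S(V(-4, -2)) = 185*378 + (1 + 3*(-4)**2 - 8/(3*(-4)**2)) = 69930 + (1 + 3*16 - 8/(3*16)) = 69930 + (1 + 48 - 8/48) = 69930 + (1 + 48 - 8*1/48) = 69930 + (1 + 48 - 1/6) = 69930 + 293/6 = 419873/6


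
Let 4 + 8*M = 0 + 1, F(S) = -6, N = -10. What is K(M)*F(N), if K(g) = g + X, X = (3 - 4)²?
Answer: -15/4 ≈ -3.7500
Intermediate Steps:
M = -3/8 (M = -½ + (0 + 1)/8 = -½ + (⅛)*1 = -½ + ⅛ = -3/8 ≈ -0.37500)
X = 1 (X = (-1)² = 1)
K(g) = 1 + g (K(g) = g + 1 = 1 + g)
K(M)*F(N) = (1 - 3/8)*(-6) = (5/8)*(-6) = -15/4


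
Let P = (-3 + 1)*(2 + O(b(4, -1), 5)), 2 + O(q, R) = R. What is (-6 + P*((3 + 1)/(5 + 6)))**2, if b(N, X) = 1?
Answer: 11236/121 ≈ 92.859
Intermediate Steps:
O(q, R) = -2 + R
P = -10 (P = (-3 + 1)*(2 + (-2 + 5)) = -2*(2 + 3) = -2*5 = -10)
(-6 + P*((3 + 1)/(5 + 6)))**2 = (-6 - 10*(3 + 1)/(5 + 6))**2 = (-6 - 40/11)**2 = (-106/11)**2 = 11236/121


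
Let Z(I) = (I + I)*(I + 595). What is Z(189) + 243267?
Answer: 539619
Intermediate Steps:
Z(I) = 2*I*(595 + I) (Z(I) = (2*I)*(595 + I) = 2*I*(595 + I))
Z(189) + 243267 = 2*189*(595 + 189) + 243267 = 2*189*784 + 243267 = 296352 + 243267 = 539619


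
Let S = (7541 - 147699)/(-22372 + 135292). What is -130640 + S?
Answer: -7376004479/56460 ≈ -1.3064e+5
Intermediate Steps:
S = -70079/56460 (S = -140158/112920 = -140158*1/112920 = -70079/56460 ≈ -1.2412)
-130640 + S = -130640 - 70079/56460 = -7376004479/56460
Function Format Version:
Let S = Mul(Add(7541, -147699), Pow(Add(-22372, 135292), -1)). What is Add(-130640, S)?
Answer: Rational(-7376004479, 56460) ≈ -1.3064e+5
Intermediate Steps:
S = Rational(-70079, 56460) (S = Mul(-140158, Pow(112920, -1)) = Mul(-140158, Rational(1, 112920)) = Rational(-70079, 56460) ≈ -1.2412)
Add(-130640, S) = Add(-130640, Rational(-70079, 56460)) = Rational(-7376004479, 56460)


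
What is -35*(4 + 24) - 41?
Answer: -1021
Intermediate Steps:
-35*(4 + 24) - 41 = -35*28 - 41 = -980 - 41 = -1021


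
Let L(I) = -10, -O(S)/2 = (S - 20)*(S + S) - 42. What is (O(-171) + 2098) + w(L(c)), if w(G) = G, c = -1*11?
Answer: -128472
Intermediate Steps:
c = -11
O(S) = 84 - 4*S*(-20 + S) (O(S) = -2*((S - 20)*(S + S) - 42) = -2*((-20 + S)*(2*S) - 42) = -2*(2*S*(-20 + S) - 42) = -2*(-42 + 2*S*(-20 + S)) = 84 - 4*S*(-20 + S))
(O(-171) + 2098) + w(L(c)) = ((84 - 4*(-171)² + 80*(-171)) + 2098) - 10 = ((84 - 4*29241 - 13680) + 2098) - 10 = ((84 - 116964 - 13680) + 2098) - 10 = (-130560 + 2098) - 10 = -128462 - 10 = -128472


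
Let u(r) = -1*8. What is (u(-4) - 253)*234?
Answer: -61074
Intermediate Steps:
u(r) = -8
(u(-4) - 253)*234 = (-8 - 253)*234 = -261*234 = -61074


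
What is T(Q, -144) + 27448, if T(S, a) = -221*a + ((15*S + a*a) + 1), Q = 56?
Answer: 80849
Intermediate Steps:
T(S, a) = 1 + a² - 221*a + 15*S (T(S, a) = -221*a + ((15*S + a²) + 1) = -221*a + ((a² + 15*S) + 1) = -221*a + (1 + a² + 15*S) = 1 + a² - 221*a + 15*S)
T(Q, -144) + 27448 = (1 + (-144)² - 221*(-144) + 15*56) + 27448 = (1 + 20736 + 31824 + 840) + 27448 = 53401 + 27448 = 80849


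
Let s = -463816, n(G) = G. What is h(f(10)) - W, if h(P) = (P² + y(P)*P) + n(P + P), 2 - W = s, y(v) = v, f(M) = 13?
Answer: -463454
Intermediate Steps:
W = 463818 (W = 2 - 1*(-463816) = 2 + 463816 = 463818)
h(P) = 2*P + 2*P² (h(P) = (P² + P*P) + (P + P) = (P² + P²) + 2*P = 2*P² + 2*P = 2*P + 2*P²)
h(f(10)) - W = 2*13*(1 + 13) - 1*463818 = 2*13*14 - 463818 = 364 - 463818 = -463454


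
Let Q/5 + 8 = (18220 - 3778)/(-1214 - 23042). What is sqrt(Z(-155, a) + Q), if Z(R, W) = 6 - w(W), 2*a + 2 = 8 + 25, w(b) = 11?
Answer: I*sqrt(441053670)/3032 ≈ 6.9265*I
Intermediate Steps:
Q = -521225/12128 (Q = -40 + 5*((18220 - 3778)/(-1214 - 23042)) = -40 + 5*(14442/(-24256)) = -40 + 5*(14442*(-1/24256)) = -40 + 5*(-7221/12128) = -40 - 36105/12128 = -521225/12128 ≈ -42.977)
a = 31/2 (a = -1 + (8 + 25)/2 = -1 + (1/2)*33 = -1 + 33/2 = 31/2 ≈ 15.500)
Z(R, W) = -5 (Z(R, W) = 6 - 1*11 = 6 - 11 = -5)
sqrt(Z(-155, a) + Q) = sqrt(-5 - 521225/12128) = sqrt(-581865/12128) = I*sqrt(441053670)/3032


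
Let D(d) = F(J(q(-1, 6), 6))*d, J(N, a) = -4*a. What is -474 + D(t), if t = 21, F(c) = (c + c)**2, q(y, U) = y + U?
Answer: 47910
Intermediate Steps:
q(y, U) = U + y
F(c) = 4*c**2 (F(c) = (2*c)**2 = 4*c**2)
D(d) = 2304*d (D(d) = (4*(-4*6)**2)*d = (4*(-24)**2)*d = (4*576)*d = 2304*d)
-474 + D(t) = -474 + 2304*21 = -474 + 48384 = 47910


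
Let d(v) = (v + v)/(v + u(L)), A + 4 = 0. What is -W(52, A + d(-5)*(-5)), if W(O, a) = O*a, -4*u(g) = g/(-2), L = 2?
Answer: 14352/19 ≈ 755.37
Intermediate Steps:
A = -4 (A = -4 + 0 = -4)
u(g) = g/8 (u(g) = -g/(4*(-2)) = -g*(-1)/(4*2) = -(-1)*g/8 = g/8)
d(v) = 2*v/(1/4 + v) (d(v) = (v + v)/(v + (1/8)*2) = (2*v)/(v + 1/4) = (2*v)/(1/4 + v) = 2*v/(1/4 + v))
-W(52, A + d(-5)*(-5)) = -52*(-4 + (8*(-5)/(1 + 4*(-5)))*(-5)) = -52*(-4 + (8*(-5)/(1 - 20))*(-5)) = -52*(-4 + (8*(-5)/(-19))*(-5)) = -52*(-4 + (8*(-5)*(-1/19))*(-5)) = -52*(-4 + (40/19)*(-5)) = -52*(-4 - 200/19) = -52*(-276)/19 = -1*(-14352/19) = 14352/19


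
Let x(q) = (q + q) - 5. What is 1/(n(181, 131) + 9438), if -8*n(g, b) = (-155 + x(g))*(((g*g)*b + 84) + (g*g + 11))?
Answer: -4/436741495 ≈ -9.1587e-9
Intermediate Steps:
x(q) = -5 + 2*q (x(q) = 2*q - 5 = -5 + 2*q)
n(g, b) = -(-160 + 2*g)*(95 + g**2 + b*g**2)/8 (n(g, b) = -(-155 + (-5 + 2*g))*(((g*g)*b + 84) + (g*g + 11))/8 = -(-160 + 2*g)*((g**2*b + 84) + (g**2 + 11))/8 = -(-160 + 2*g)*((b*g**2 + 84) + (11 + g**2))/8 = -(-160 + 2*g)*((84 + b*g**2) + (11 + g**2))/8 = -(-160 + 2*g)*(95 + g**2 + b*g**2)/8)
1/(n(181, 131) + 9438) = 1/((1900 + 20*181**2 - 95/4*181 - 1/4*181**3 + 20*131*181**2 - 1/4*131*181**3) + 9438) = 1/((1900 + 20*32761 - 17195/4 - 1/4*5929741 + 20*131*32761 - 1/4*131*5929741) + 9438) = 1/((1900 + 655220 - 17195/4 - 5929741/4 + 85833820 - 776796071/4) + 9438) = 1/(-436779247/4 + 9438) = 1/(-436741495/4) = -4/436741495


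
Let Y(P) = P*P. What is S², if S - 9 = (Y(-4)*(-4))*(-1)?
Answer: 5329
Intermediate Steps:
Y(P) = P²
S = 73 (S = 9 + ((-4)²*(-4))*(-1) = 9 + (16*(-4))*(-1) = 9 - 64*(-1) = 9 + 64 = 73)
S² = 73² = 5329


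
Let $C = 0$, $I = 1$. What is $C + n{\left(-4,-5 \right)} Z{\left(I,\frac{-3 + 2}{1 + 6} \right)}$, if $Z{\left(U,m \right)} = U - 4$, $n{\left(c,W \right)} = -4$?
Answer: $12$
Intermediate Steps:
$Z{\left(U,m \right)} = -4 + U$
$C + n{\left(-4,-5 \right)} Z{\left(I,\frac{-3 + 2}{1 + 6} \right)} = 0 - 4 \left(-4 + 1\right) = 0 - -12 = 0 + 12 = 12$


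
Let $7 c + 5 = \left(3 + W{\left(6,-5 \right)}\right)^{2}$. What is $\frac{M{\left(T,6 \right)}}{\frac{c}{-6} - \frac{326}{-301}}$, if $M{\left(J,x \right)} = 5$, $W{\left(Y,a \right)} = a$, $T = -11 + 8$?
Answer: $\frac{9030}{1999} \approx 4.5173$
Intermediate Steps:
$T = -3$
$c = - \frac{1}{7}$ ($c = - \frac{5}{7} + \frac{\left(3 - 5\right)^{2}}{7} = - \frac{5}{7} + \frac{\left(-2\right)^{2}}{7} = - \frac{5}{7} + \frac{1}{7} \cdot 4 = - \frac{5}{7} + \frac{4}{7} = - \frac{1}{7} \approx -0.14286$)
$\frac{M{\left(T,6 \right)}}{\frac{c}{-6} - \frac{326}{-301}} = \frac{5}{- \frac{1}{7 \left(-6\right)} - \frac{326}{-301}} = \frac{5}{\left(- \frac{1}{7}\right) \left(- \frac{1}{6}\right) - - \frac{326}{301}} = \frac{5}{\frac{1}{42} + \frac{326}{301}} = \frac{5}{\frac{1999}{1806}} = 5 \cdot \frac{1806}{1999} = \frac{9030}{1999}$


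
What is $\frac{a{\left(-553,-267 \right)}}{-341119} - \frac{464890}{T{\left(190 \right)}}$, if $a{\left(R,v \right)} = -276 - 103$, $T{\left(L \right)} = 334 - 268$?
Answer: $- \frac{79291393448}{11256927} \approx -7043.8$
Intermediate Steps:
$T{\left(L \right)} = 66$ ($T{\left(L \right)} = 334 - 268 = 66$)
$a{\left(R,v \right)} = -379$ ($a{\left(R,v \right)} = -276 - 103 = -379$)
$\frac{a{\left(-553,-267 \right)}}{-341119} - \frac{464890}{T{\left(190 \right)}} = - \frac{379}{-341119} - \frac{464890}{66} = \left(-379\right) \left(- \frac{1}{341119}\right) - \frac{232445}{33} = \frac{379}{341119} - \frac{232445}{33} = - \frac{79291393448}{11256927}$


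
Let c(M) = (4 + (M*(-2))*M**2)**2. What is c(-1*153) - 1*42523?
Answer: 51310832490441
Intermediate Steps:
c(M) = (4 - 2*M**3)**2 (c(M) = (4 + (-2*M)*M**2)**2 = (4 - 2*M**3)**2)
c(-1*153) - 1*42523 = 4*(-2 + (-1*153)**3)**2 - 1*42523 = 4*(-2 + (-153)**3)**2 - 42523 = 4*(-2 - 3581577)**2 - 42523 = 4*(-3581579)**2 - 42523 = 4*12827708133241 - 42523 = 51310832532964 - 42523 = 51310832490441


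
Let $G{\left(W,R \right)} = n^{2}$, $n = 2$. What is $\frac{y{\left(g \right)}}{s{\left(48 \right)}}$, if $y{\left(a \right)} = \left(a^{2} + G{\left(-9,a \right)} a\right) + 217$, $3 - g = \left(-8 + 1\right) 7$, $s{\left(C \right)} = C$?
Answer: $\frac{1043}{16} \approx 65.188$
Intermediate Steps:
$G{\left(W,R \right)} = 4$ ($G{\left(W,R \right)} = 2^{2} = 4$)
$g = 52$ ($g = 3 - \left(-8 + 1\right) 7 = 3 - \left(-7\right) 7 = 3 - -49 = 3 + 49 = 52$)
$y{\left(a \right)} = 217 + a^{2} + 4 a$ ($y{\left(a \right)} = \left(a^{2} + 4 a\right) + 217 = 217 + a^{2} + 4 a$)
$\frac{y{\left(g \right)}}{s{\left(48 \right)}} = \frac{217 + 52^{2} + 4 \cdot 52}{48} = \left(217 + 2704 + 208\right) \frac{1}{48} = 3129 \cdot \frac{1}{48} = \frac{1043}{16}$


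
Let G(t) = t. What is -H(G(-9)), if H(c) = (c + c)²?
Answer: -324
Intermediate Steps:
H(c) = 4*c² (H(c) = (2*c)² = 4*c²)
-H(G(-9)) = -4*(-9)² = -4*81 = -1*324 = -324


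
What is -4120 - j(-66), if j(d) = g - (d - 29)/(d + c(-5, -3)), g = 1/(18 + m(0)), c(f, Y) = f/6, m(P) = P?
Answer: -29728301/7218 ≈ -4118.6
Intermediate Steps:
c(f, Y) = f/6 (c(f, Y) = f*(1/6) = f/6)
g = 1/18 (g = 1/(18 + 0) = 1/18 ≈ 0.055556)
j(d) = 1/18 - (-29 + d)/(-5/6 + d) (j(d) = 1/18 - (d - 29)/(d + (1/6)*(-5)) = 1/18 - (-29 + d)/(d - 5/6) = 1/18 - (-29 + d)/(-5/6 + d))
-4120 - j(-66) = -4120 - (3127 - 102*(-66))/(18*(-5 + 6*(-66))) = -4120 - (3127 + 6732)/(18*(-5 - 396)) = -4120 - 9859/(18*(-401)) = -4120 - (-1)*9859/(18*401) = -4120 - 1*(-9859/7218) = -4120 + 9859/7218 = -29728301/7218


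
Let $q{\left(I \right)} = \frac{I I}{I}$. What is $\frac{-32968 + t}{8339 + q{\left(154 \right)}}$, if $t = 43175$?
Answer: $\frac{10207}{8493} \approx 1.2018$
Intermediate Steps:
$q{\left(I \right)} = I$ ($q{\left(I \right)} = \frac{I^{2}}{I} = I$)
$\frac{-32968 + t}{8339 + q{\left(154 \right)}} = \frac{-32968 + 43175}{8339 + 154} = \frac{10207}{8493}$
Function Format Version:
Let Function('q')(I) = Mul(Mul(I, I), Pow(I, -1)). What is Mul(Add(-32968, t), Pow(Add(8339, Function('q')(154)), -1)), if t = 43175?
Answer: Rational(10207, 8493) ≈ 1.2018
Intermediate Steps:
Function('q')(I) = I (Function('q')(I) = Mul(Pow(I, 2), Pow(I, -1)) = I)
Mul(Add(-32968, t), Pow(Add(8339, Function('q')(154)), -1)) = Mul(Add(-32968, 43175), Pow(Add(8339, 154), -1)) = Mul(10207, Pow(8493, -1)) = Mul(10207, Rational(1, 8493)) = Rational(10207, 8493)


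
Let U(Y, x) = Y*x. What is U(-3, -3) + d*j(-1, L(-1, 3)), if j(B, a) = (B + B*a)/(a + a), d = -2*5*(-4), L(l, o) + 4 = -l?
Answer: -13/3 ≈ -4.3333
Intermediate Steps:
L(l, o) = -4 - l
d = 40 (d = -10*(-4) = 40)
j(B, a) = (B + B*a)/(2*a) (j(B, a) = (B + B*a)/((2*a)) = (B + B*a)*(1/(2*a)) = (B + B*a)/(2*a))
U(-3, -3) + d*j(-1, L(-1, 3)) = -3*(-3) + 40*((½)*(-1)*(1 + (-4 - 1*(-1)))/(-4 - 1*(-1))) = 9 + 40*((½)*(-1)*(1 + (-4 + 1))/(-4 + 1)) = 9 + 40*((½)*(-1)*(1 - 3)/(-3)) = 9 + 40*((½)*(-1)*(-⅓)*(-2)) = 9 + 40*(-⅓) = 9 - 40/3 = -13/3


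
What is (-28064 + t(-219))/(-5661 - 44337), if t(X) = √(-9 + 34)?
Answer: 9353/16666 ≈ 0.56120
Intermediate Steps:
t(X) = 5 (t(X) = √25 = 5)
(-28064 + t(-219))/(-5661 - 44337) = (-28064 + 5)/(-5661 - 44337) = -28059/(-49998) = -28059*(-1/49998) = 9353/16666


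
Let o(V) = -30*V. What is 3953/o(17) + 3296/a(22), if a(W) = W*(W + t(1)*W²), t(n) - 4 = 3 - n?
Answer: -63195389/8207430 ≈ -7.6998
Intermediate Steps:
t(n) = 7 - n (t(n) = 4 + (3 - n) = 7 - n)
a(W) = W*(W + 6*W²) (a(W) = W*(W + (7 - 1*1)*W²) = W*(W + (7 - 1)*W²) = W*(W + 6*W²))
3953/o(17) + 3296/a(22) = 3953/((-30*17)) + 3296/((22²*(1 + 6*22))) = 3953/(-510) + 3296/((484*(1 + 132))) = 3953*(-1/510) + 3296/((484*133)) = -3953/510 + 3296/64372 = -3953/510 + 3296*(1/64372) = -3953/510 + 824/16093 = -63195389/8207430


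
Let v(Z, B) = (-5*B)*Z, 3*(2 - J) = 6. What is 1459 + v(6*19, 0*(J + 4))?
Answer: 1459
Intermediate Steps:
J = 0 (J = 2 - 1/3*6 = 2 - 2 = 0)
v(Z, B) = -5*B*Z
1459 + v(6*19, 0*(J + 4)) = 1459 - 5*0*(0 + 4)*6*19 = 1459 - 5*0*4*114 = 1459 - 5*0*114 = 1459 + 0 = 1459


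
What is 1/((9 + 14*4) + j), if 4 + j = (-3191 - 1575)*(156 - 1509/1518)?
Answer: -253/186890406 ≈ -1.3537e-6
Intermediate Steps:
j = -186906851/253 (j = -4 + (-3191 - 1575)*(156 - 1509/1518) = -4 - 4766*(156 - 1509*1/1518) = -4 - 4766*(156 - 503/506) = -4 - 4766*78433/506 = -4 - 186905839/253 = -186906851/253 ≈ -7.3876e+5)
1/((9 + 14*4) + j) = 1/((9 + 14*4) - 186906851/253) = 1/((9 + 56) - 186906851/253) = 1/(65 - 186906851/253) = 1/(-186890406/253) = -253/186890406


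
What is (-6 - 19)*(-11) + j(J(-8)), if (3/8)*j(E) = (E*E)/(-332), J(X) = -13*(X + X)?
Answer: -18053/249 ≈ -72.502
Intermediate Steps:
J(X) = -26*X
j(E) = -2*E²/249 (j(E) = 8*((E*E)/(-332))/3 = 8*(E²*(-1/332))/3 = 8*(-E²/332)/3 = -2*E²/249)
(-6 - 19)*(-11) + j(J(-8)) = (-6 - 19)*(-11) - 2*(-26*(-8))²/249 = -25*(-11) - 2/249*208² = 275 - 2/249*43264 = 275 - 86528/249 = -18053/249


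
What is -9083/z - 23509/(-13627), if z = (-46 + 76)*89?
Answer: -61005011/36384090 ≈ -1.6767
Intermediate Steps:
z = 2670 (z = 30*89 = 2670)
-9083/z - 23509/(-13627) = -9083/2670 - 23509/(-13627) = -9083*1/2670 - 23509*(-1/13627) = -9083/2670 + 23509/13627 = -61005011/36384090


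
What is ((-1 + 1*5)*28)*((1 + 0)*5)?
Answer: 560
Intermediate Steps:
((-1 + 1*5)*28)*((1 + 0)*5) = ((-1 + 5)*28)*(1*5) = (4*28)*5 = 112*5 = 560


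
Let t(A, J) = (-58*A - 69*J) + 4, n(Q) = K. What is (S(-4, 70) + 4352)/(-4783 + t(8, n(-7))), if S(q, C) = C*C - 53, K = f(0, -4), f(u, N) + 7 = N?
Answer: -9199/4484 ≈ -2.0515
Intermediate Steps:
f(u, N) = -7 + N
K = -11 (K = -7 - 4 = -11)
n(Q) = -11
S(q, C) = -53 + C² (S(q, C) = C² - 53 = -53 + C²)
t(A, J) = 4 - 69*J - 58*A (t(A, J) = (-69*J - 58*A) + 4 = 4 - 69*J - 58*A)
(S(-4, 70) + 4352)/(-4783 + t(8, n(-7))) = ((-53 + 70²) + 4352)/(-4783 + (4 - 69*(-11) - 58*8)) = ((-53 + 4900) + 4352)/(-4783 + (4 + 759 - 464)) = (4847 + 4352)/(-4783 + 299) = 9199/(-4484) = 9199*(-1/4484) = -9199/4484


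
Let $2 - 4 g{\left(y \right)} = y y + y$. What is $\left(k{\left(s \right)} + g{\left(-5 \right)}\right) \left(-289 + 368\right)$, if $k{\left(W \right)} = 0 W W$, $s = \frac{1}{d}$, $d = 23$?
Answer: $- \frac{711}{2} \approx -355.5$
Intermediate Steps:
$s = \frac{1}{23} \approx 0.043478$
$k{\left(W \right)} = 0$ ($k{\left(W \right)} = 0 W = 0$)
$g{\left(y \right)} = \frac{1}{2} - \frac{y}{4} - \frac{y^{2}}{4}$ ($g{\left(y \right)} = \frac{1}{2} - \frac{y y + y}{4} = \frac{1}{2} - \frac{y^{2} + y}{4} = \frac{1}{2} - \frac{y + y^{2}}{4} = \frac{1}{2} - \left(\frac{y}{4} + \frac{y^{2}}{4}\right) = \frac{1}{2} - \frac{y}{4} - \frac{y^{2}}{4}$)
$\left(k{\left(s \right)} + g{\left(-5 \right)}\right) \left(-289 + 368\right) = \left(0 - \left(- \frac{7}{4} + \frac{25}{4}\right)\right) \left(-289 + 368\right) = \left(0 + \left(\frac{1}{2} + \frac{5}{4} - \frac{25}{4}\right)\right) 79 = \left(0 - \frac{9}{2}\right) 79 = \left(- \frac{9}{2}\right) 79 = - \frac{711}{2}$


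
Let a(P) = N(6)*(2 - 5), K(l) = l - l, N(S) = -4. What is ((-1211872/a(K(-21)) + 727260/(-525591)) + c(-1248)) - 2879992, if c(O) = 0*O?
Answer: -174086409692/58399 ≈ -2.9810e+6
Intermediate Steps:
c(O) = 0
K(l) = 0
a(P) = 12 (a(P) = -4*(2 - 5) = -4*(-3) = 12)
((-1211872/a(K(-21)) + 727260/(-525591)) + c(-1248)) - 2879992 = ((-1211872/12 + 727260/(-525591)) + 0) - 2879992 = ((-1211872*1/12 + 727260*(-1/525591)) + 0) - 2879992 = ((-302968/3 - 242420/175197) + 0) - 2879992 = (-5897756884/58399 + 0) - 2879992 = -5897756884/58399 - 2879992 = -174086409692/58399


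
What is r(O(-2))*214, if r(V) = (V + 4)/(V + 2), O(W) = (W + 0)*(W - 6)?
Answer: 2140/9 ≈ 237.78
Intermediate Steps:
O(W) = W*(-6 + W)
r(V) = (4 + V)/(2 + V)
r(O(-2))*214 = ((4 - 2*(-6 - 2))/(2 - 2*(-6 - 2)))*214 = ((4 - 2*(-8))/(2 - 2*(-8)))*214 = ((4 + 16)/(2 + 16))*214 = (20/18)*214 = ((1/18)*20)*214 = (10/9)*214 = 2140/9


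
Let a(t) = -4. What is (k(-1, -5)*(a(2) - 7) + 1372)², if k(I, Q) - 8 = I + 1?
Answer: 1648656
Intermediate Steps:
k(I, Q) = 9 + I (k(I, Q) = 8 + (I + 1) = 8 + (1 + I) = 9 + I)
(k(-1, -5)*(a(2) - 7) + 1372)² = ((9 - 1)*(-4 - 7) + 1372)² = (8*(-11) + 1372)² = (-88 + 1372)² = 1284² = 1648656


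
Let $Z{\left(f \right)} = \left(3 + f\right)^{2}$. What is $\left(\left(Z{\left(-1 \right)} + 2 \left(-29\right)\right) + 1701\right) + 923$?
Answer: $2570$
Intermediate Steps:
$\left(\left(Z{\left(-1 \right)} + 2 \left(-29\right)\right) + 1701\right) + 923 = \left(\left(\left(3 - 1\right)^{2} + 2 \left(-29\right)\right) + 1701\right) + 923 = \left(\left(2^{2} - 58\right) + 1701\right) + 923 = \left(\left(4 - 58\right) + 1701\right) + 923 = \left(-54 + 1701\right) + 923 = 1647 + 923 = 2570$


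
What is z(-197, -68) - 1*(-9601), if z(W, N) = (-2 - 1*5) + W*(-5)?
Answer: 10579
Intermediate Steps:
z(W, N) = -7 - 5*W (z(W, N) = (-2 - 5) - 5*W = -7 - 5*W)
z(-197, -68) - 1*(-9601) = (-7 - 5*(-197)) - 1*(-9601) = (-7 + 985) + 9601 = 978 + 9601 = 10579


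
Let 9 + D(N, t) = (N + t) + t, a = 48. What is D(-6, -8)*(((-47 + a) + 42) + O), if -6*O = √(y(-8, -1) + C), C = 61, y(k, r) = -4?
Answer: -1333 + 31*√57/6 ≈ -1294.0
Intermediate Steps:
O = -√57/6 (O = -√(-4 + 61)/6 = -√57/6 ≈ -1.2583)
D(N, t) = -9 + N + 2*t (D(N, t) = -9 + ((N + t) + t) = -9 + (N + 2*t) = -9 + N + 2*t)
D(-6, -8)*(((-47 + a) + 42) + O) = (-9 - 6 + 2*(-8))*(((-47 + 48) + 42) - √57/6) = (-9 - 6 - 16)*((1 + 42) - √57/6) = -31*(43 - √57/6) = -1333 + 31*√57/6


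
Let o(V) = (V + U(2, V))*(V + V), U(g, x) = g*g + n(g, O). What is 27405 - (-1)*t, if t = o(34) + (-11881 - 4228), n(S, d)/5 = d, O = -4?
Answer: 12520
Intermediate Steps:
n(S, d) = 5*d
U(g, x) = -20 + g**2 (U(g, x) = g*g + 5*(-4) = g**2 - 20 = -20 + g**2)
o(V) = 2*V*(-16 + V) (o(V) = (V + (-20 + 2**2))*(V + V) = (V + (-20 + 4))*(2*V) = (V - 16)*(2*V) = (-16 + V)*(2*V) = 2*V*(-16 + V))
t = -14885 (t = 2*34*(-16 + 34) + (-11881 - 4228) = 2*34*18 - 16109 = 1224 - 16109 = -14885)
27405 - (-1)*t = 27405 - (-1)*(-14885) = 27405 - 1*14885 = 27405 - 14885 = 12520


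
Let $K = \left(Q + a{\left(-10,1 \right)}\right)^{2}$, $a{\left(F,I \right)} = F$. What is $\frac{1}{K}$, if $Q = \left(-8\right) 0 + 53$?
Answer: $\frac{1}{1849} \approx 0.00054083$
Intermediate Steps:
$Q = 53$ ($Q = 0 + 53 = 53$)
$K = 1849$ ($K = \left(53 - 10\right)^{2} = 43^{2} = 1849$)
$\frac{1}{K} = \frac{1}{1849}$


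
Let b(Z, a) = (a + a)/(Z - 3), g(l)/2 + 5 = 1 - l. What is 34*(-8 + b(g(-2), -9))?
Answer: -1292/7 ≈ -184.57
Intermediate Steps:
g(l) = -8 - 2*l (g(l) = -10 + 2*(1 - l) = -10 + (2 - 2*l) = -8 - 2*l)
b(Z, a) = 2*a/(-3 + Z) (b(Z, a) = (2*a)/(-3 + Z) = 2*a/(-3 + Z))
34*(-8 + b(g(-2), -9)) = 34*(-8 + 2*(-9)/(-3 + (-8 - 2*(-2)))) = 34*(-8 + 2*(-9)/(-3 + (-8 + 4))) = 34*(-8 + 2*(-9)/(-3 - 4)) = 34*(-8 + 2*(-9)/(-7)) = 34*(-8 + 2*(-9)*(-⅐)) = 34*(-8 + 18/7) = 34*(-38/7) = -1292/7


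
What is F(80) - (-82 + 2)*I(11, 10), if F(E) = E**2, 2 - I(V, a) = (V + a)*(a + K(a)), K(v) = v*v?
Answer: -178240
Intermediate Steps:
K(v) = v**2
I(V, a) = 2 - (V + a)*(a + a**2)
F(80) - (-82 + 2)*I(11, 10) = 80**2 - (-82 + 2)*(2 - 1*10**2 - 1*10**3 - 1*11*10 - 1*11*10**2) = 6400 - (-80)*(2 - 1*100 - 1*1000 - 110 - 1*11*100) = 6400 - (-80)*(2 - 100 - 1000 - 110 - 1100) = 6400 - (-80)*(-2308) = 6400 - 1*184640 = 6400 - 184640 = -178240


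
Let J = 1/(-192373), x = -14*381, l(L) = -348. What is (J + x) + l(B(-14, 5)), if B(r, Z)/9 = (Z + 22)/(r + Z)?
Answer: -1093063387/192373 ≈ -5682.0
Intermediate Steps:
B(r, Z) = 9*(22 + Z)/(Z + r) (B(r, Z) = 9*((Z + 22)/(r + Z)) = 9*((22 + Z)/(Z + r)) = 9*(22 + Z)/(Z + r))
x = -5334
J = -1/192373 ≈ -5.1982e-6
(J + x) + l(B(-14, 5)) = (-1/192373 - 5334) - 348 = -1026117583/192373 - 348 = -1093063387/192373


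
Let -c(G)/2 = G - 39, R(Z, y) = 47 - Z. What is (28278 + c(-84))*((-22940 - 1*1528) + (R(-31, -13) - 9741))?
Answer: -973552644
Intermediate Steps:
c(G) = 78 - 2*G (c(G) = -2*(G - 39) = -2*(-39 + G) = 78 - 2*G)
(28278 + c(-84))*((-22940 - 1*1528) + (R(-31, -13) - 9741)) = (28278 + (78 - 2*(-84)))*((-22940 - 1*1528) + ((47 - 1*(-31)) - 9741)) = (28278 + (78 + 168))*((-22940 - 1528) + ((47 + 31) - 9741)) = (28278 + 246)*(-24468 + (78 - 9741)) = 28524*(-24468 - 9663) = 28524*(-34131) = -973552644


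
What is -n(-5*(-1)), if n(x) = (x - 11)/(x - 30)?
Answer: -6/25 ≈ -0.24000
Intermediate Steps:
n(x) = (-11 + x)/(-30 + x)
-n(-5*(-1)) = -(-11 - 5*(-1))/(-30 - 5*(-1)) = -(-11 + 5)/(-30 + 5) = -(-6)/(-25) = -(-1)*(-6)/25 = -1*6/25 = -6/25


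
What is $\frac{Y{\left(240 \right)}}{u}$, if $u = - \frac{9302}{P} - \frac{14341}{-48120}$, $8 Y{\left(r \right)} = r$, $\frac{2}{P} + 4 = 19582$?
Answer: $- \frac{1443600}{4381676203019} \approx -3.2946 \cdot 10^{-7}$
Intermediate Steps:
$P = \frac{1}{9789}$ ($P = \frac{2}{-4 + 19582} = \frac{2}{19578} = 2 \cdot \frac{1}{19578} = \frac{1}{9789} \approx 0.00010216$)
$Y{\left(r \right)} = \frac{r}{8}$
$u = - \frac{4381676203019}{48120}$ ($u = - 9302 \frac{1}{\frac{1}{9789}} - \frac{14341}{-48120} = \left(-9302\right) 9789 - - \frac{14341}{48120} = -91057278 + \frac{14341}{48120} = - \frac{4381676203019}{48120} \approx -9.1057 \cdot 10^{7}$)
$\frac{Y{\left(240 \right)}}{u} = \frac{\frac{1}{8} \cdot 240}{- \frac{4381676203019}{48120}} = 30 \left(- \frac{48120}{4381676203019}\right) = - \frac{1443600}{4381676203019}$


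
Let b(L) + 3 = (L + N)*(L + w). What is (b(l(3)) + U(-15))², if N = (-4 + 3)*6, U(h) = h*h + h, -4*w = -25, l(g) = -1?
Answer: 463761/16 ≈ 28985.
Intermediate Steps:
w = 25/4 (w = -¼*(-25) = 25/4 ≈ 6.2500)
U(h) = h + h² (U(h) = h² + h = h + h²)
N = -6 (N = -1*6 = -6)
b(L) = -3 + (-6 + L)*(25/4 + L) (b(L) = -3 + (L - 6)*(L + 25/4) = -3 + (-6 + L)*(25/4 + L))
(b(l(3)) + U(-15))² = ((-81/2 + (-1)² + (¼)*(-1)) - 15*(1 - 15))² = ((-81/2 + 1 - ¼) - 15*(-14))² = (-159/4 + 210)² = (681/4)² = 463761/16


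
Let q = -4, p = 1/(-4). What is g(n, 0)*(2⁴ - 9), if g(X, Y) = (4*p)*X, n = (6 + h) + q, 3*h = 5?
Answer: -77/3 ≈ -25.667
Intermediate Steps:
p = -¼ ≈ -0.25000
h = 5/3 (h = (⅓)*5 = 5/3 ≈ 1.6667)
n = 11/3 (n = (6 + 5/3) - 4 = 23/3 - 4 = 11/3 ≈ 3.6667)
g(X, Y) = -X (g(X, Y) = (4*(-¼))*X = -X)
g(n, 0)*(2⁴ - 9) = (-1*11/3)*(2⁴ - 9) = -11*(16 - 9)/3 = -11/3*7 = -77/3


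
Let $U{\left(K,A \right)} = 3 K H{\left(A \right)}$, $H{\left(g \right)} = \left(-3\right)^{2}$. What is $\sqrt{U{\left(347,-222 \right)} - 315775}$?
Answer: $i \sqrt{306406} \approx 553.54 i$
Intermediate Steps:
$H{\left(g \right)} = 9$
$U{\left(K,A \right)} = 27 K$ ($U{\left(K,A \right)} = 3 K 9 = 27 K$)
$\sqrt{U{\left(347,-222 \right)} - 315775} = \sqrt{27 \cdot 347 - 315775} = \sqrt{9369 - 315775} = \sqrt{-306406} = i \sqrt{306406}$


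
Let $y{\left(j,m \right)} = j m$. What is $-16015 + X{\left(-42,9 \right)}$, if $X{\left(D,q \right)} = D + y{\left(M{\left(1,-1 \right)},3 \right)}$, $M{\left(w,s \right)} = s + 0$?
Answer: $-16060$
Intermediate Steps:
$M{\left(w,s \right)} = s$
$X{\left(D,q \right)} = -3 + D$ ($X{\left(D,q \right)} = D - 3 = -3 + D$)
$-16015 + X{\left(-42,9 \right)} = -16015 - 45 = -16060$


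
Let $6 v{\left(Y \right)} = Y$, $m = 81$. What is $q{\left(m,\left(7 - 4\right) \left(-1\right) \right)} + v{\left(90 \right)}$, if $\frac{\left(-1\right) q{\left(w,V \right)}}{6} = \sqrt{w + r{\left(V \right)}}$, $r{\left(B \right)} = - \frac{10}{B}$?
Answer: $15 - 2 \sqrt{759} \approx -40.1$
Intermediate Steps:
$v{\left(Y \right)} = \frac{Y}{6}$
$q{\left(w,V \right)} = - 6 \sqrt{w - \frac{10}{V}}$
$q{\left(m,\left(7 - 4\right) \left(-1\right) \right)} + v{\left(90 \right)} = - 6 \sqrt{81 - \frac{10}{\left(7 - 4\right) \left(-1\right)}} + \frac{1}{6} \cdot 90 = - 6 \sqrt{81 - \frac{10}{3 \left(-1\right)}} + 15 = - 6 \sqrt{81 - \frac{10}{-3}} + 15 = - 6 \sqrt{81 - - \frac{10}{3}} + 15 = - 6 \sqrt{81 + \frac{10}{3}} + 15 = - 6 \sqrt{\frac{253}{3}} + 15 = - 6 \frac{\sqrt{759}}{3} + 15 = - 2 \sqrt{759} + 15 = 15 - 2 \sqrt{759}$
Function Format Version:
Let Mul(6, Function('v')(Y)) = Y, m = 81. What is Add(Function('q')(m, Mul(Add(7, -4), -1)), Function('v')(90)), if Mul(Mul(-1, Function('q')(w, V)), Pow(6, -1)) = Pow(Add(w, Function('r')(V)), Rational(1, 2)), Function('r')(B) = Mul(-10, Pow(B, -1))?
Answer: Add(15, Mul(-2, Pow(759, Rational(1, 2)))) ≈ -40.100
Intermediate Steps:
Function('v')(Y) = Mul(Rational(1, 6), Y)
Function('q')(w, V) = Mul(-6, Pow(Add(w, Mul(-10, Pow(V, -1))), Rational(1, 2)))
Add(Function('q')(m, Mul(Add(7, -4), -1)), Function('v')(90)) = Add(Mul(-6, Pow(Add(81, Mul(-10, Pow(Mul(Add(7, -4), -1), -1))), Rational(1, 2))), Mul(Rational(1, 6), 90)) = Add(Mul(-6, Pow(Add(81, Mul(-10, Pow(Mul(3, -1), -1))), Rational(1, 2))), 15) = Add(Mul(-6, Pow(Add(81, Mul(-10, Pow(-3, -1))), Rational(1, 2))), 15) = Add(Mul(-6, Pow(Add(81, Mul(-10, Rational(-1, 3))), Rational(1, 2))), 15) = Add(Mul(-6, Pow(Add(81, Rational(10, 3)), Rational(1, 2))), 15) = Add(Mul(-6, Pow(Rational(253, 3), Rational(1, 2))), 15) = Add(Mul(-6, Mul(Rational(1, 3), Pow(759, Rational(1, 2)))), 15) = Add(Mul(-2, Pow(759, Rational(1, 2))), 15) = Add(15, Mul(-2, Pow(759, Rational(1, 2))))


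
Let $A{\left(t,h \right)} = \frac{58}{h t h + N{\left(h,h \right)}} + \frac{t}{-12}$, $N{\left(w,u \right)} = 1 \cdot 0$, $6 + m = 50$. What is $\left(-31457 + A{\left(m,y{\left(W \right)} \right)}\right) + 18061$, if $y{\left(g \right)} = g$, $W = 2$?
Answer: $- \frac{3537425}{264} \approx -13399.0$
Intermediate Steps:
$m = 44$ ($m = -6 + 50 = 44$)
$N{\left(w,u \right)} = 0$
$A{\left(t,h \right)} = - \frac{t}{12} + \frac{58}{h^{2} t}$ ($A{\left(t,h \right)} = \frac{58}{h t h + 0} + \frac{t}{-12} = \frac{58}{t h^{2} + 0} + t \left(- \frac{1}{12}\right) = \frac{58}{t h^{2}} - \frac{t}{12} = 58 \frac{1}{h^{2} t} - \frac{t}{12} = \frac{58}{h^{2} t} - \frac{t}{12} = - \frac{t}{12} + \frac{58}{h^{2} t}$)
$\left(-31457 + A{\left(m,y{\left(W \right)} \right)}\right) + 18061 = \left(-31457 - \left(\frac{11}{3} - \frac{58}{4 \cdot 44}\right)\right) + 18061 = \left(-31457 - \left(\frac{11}{3} - \frac{29}{88}\right)\right) + 18061 = \left(-31457 + \left(- \frac{11}{3} + \frac{29}{88}\right)\right) + 18061 = \left(-31457 - \frac{881}{264}\right) + 18061 = - \frac{8305529}{264} + 18061 = - \frac{3537425}{264}$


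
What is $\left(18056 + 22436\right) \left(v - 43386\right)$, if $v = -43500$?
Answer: $-3518187912$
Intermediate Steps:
$\left(18056 + 22436\right) \left(v - 43386\right) = \left(18056 + 22436\right) \left(-43500 - 43386\right) = 40492 \left(-86886\right) = -3518187912$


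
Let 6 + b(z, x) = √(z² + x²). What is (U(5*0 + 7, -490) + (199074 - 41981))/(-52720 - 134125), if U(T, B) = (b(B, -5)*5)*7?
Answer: -156883/186845 - 35*√9605/37369 ≈ -0.93143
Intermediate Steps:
b(z, x) = -6 + √(x² + z²) (b(z, x) = -6 + √(z² + x²) = -6 + √(x² + z²))
U(T, B) = -210 + 35*√(25 + B²) (U(T, B) = ((-6 + √((-5)² + B²))*5)*7 = ((-6 + √(25 + B²))*5)*7 = (-30 + 5*√(25 + B²))*7 = -210 + 35*√(25 + B²))
(U(5*0 + 7, -490) + (199074 - 41981))/(-52720 - 134125) = ((-210 + 35*√(25 + (-490)²)) + (199074 - 41981))/(-52720 - 134125) = ((-210 + 35*√(25 + 240100)) + 157093)/(-186845) = ((-210 + 35*√240125) + 157093)*(-1/186845) = ((-210 + 35*(5*√9605)) + 157093)*(-1/186845) = ((-210 + 175*√9605) + 157093)*(-1/186845) = (156883 + 175*√9605)*(-1/186845) = -156883/186845 - 35*√9605/37369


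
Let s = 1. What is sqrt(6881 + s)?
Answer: sqrt(6882) ≈ 82.958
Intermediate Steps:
sqrt(6881 + s) = sqrt(6881 + 1) = sqrt(6882)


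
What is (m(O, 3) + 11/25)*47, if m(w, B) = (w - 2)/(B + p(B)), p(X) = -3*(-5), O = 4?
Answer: 5828/225 ≈ 25.902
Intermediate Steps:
p(X) = 15
m(w, B) = (-2 + w)/(15 + B) (m(w, B) = (w - 2)/(B + 15) = (-2 + w)/(15 + B))
(m(O, 3) + 11/25)*47 = ((-2 + 4)/(15 + 3) + 11/25)*47 = (2/18 + 11*(1/25))*47 = ((1/18)*2 + 11/25)*47 = (1/9 + 11/25)*47 = (124/225)*47 = 5828/225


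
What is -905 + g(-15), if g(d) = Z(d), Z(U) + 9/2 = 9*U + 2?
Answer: -2085/2 ≈ -1042.5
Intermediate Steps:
Z(U) = -5/2 + 9*U (Z(U) = -9/2 + (9*U + 2) = -9/2 + (2 + 9*U) = -5/2 + 9*U)
g(d) = -5/2 + 9*d
-905 + g(-15) = -905 + (-5/2 + 9*(-15)) = -905 + (-5/2 - 135) = -905 - 275/2 = -2085/2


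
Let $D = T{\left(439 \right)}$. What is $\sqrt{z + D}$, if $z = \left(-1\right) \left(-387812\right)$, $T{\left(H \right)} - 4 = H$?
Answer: $\sqrt{388255} \approx 623.1$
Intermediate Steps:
$T{\left(H \right)} = 4 + H$
$D = 443$ ($D = 4 + 439 = 443$)
$z = 387812$
$\sqrt{z + D} = \sqrt{387812 + 443} = \sqrt{388255}$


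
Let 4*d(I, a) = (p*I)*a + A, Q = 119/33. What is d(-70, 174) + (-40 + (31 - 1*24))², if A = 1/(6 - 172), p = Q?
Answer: -72247195/7304 ≈ -9891.5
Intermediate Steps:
Q = 119/33 (Q = 119*(1/33) = 119/33 ≈ 3.6061)
p = 119/33 ≈ 3.6061
A = -1/166 (A = 1/(-166) = -1/166 ≈ -0.0060241)
d(I, a) = -1/664 + 119*I*a/132 (d(I, a) = ((119*I/33)*a - 1/166)/4 = (119*I*a/33 - 1/166)/4 = (-1/166 + 119*I*a/33)/4 = -1/664 + 119*I*a/132)
d(-70, 174) + (-40 + (31 - 1*24))² = (-1/664 + (119/132)*(-70)*174) + (-40 + (31 - 1*24))² = (-1/664 - 120785/11) + (-40 + (31 - 24))² = -80201251/7304 + (-40 + 7)² = -80201251/7304 + (-33)² = -80201251/7304 + 1089 = -72247195/7304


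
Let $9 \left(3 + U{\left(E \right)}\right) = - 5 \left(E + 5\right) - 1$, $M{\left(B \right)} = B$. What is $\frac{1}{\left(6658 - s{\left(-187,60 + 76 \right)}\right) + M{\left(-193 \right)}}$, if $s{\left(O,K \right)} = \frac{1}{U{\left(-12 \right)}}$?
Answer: $\frac{7}{45246} \approx 0.00015471$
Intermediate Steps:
$U{\left(E \right)} = - \frac{53}{9} - \frac{5 E}{9}$ ($U{\left(E \right)} = -3 + \frac{- 5 \left(E + 5\right) - 1}{9} = -3 + \frac{- 5 \left(5 + E\right) - 1}{9} = -3 + \frac{\left(-25 - 5 E\right) - 1}{9} = -3 + \frac{-26 - 5 E}{9} = -3 - \left(\frac{26}{9} + \frac{5 E}{9}\right) = - \frac{53}{9} - \frac{5 E}{9}$)
$s{\left(O,K \right)} = \frac{9}{7}$ ($s{\left(O,K \right)} = \frac{1}{- \frac{53}{9} - - \frac{20}{3}} = \frac{1}{- \frac{53}{9} + \frac{20}{3}} = \frac{1}{\frac{7}{9}} = \frac{9}{7}$)
$\frac{1}{\left(6658 - s{\left(-187,60 + 76 \right)}\right) + M{\left(-193 \right)}} = \frac{1}{\left(6658 - \frac{9}{7}\right) - 193} = \frac{1}{\frac{46597}{7} - 193} = \frac{1}{\frac{45246}{7}} = \frac{7}{45246}$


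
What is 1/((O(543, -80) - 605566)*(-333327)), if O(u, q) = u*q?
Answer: 1/216331222962 ≈ 4.6225e-12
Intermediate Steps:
O(u, q) = q*u
1/((O(543, -80) - 605566)*(-333327)) = 1/(-80*543 - 605566*(-333327)) = -1/333327/(-43440 - 605566) = -1/333327/(-649006) = -1/649006*(-1/333327) = 1/216331222962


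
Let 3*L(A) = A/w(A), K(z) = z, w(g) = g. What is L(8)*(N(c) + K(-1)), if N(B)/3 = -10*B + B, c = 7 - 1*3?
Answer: -109/3 ≈ -36.333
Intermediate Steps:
c = 4 (c = 7 - 3 = 4)
N(B) = -27*B (N(B) = 3*(-10*B + B) = 3*(-9*B) = -27*B)
L(A) = ⅓ (L(A) = (A/A)/3 = (⅓)*1 = ⅓)
L(8)*(N(c) + K(-1)) = (-27*4 - 1)/3 = (-108 - 1)/3 = (⅓)*(-109) = -109/3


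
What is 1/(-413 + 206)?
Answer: -1/207 ≈ -0.0048309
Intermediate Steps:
1/(-413 + 206) = 1/(-207) = -1/207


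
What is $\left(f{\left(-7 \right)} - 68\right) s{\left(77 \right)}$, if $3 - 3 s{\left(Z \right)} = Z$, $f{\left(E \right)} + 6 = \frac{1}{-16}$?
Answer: $\frac{14615}{8} \approx 1826.9$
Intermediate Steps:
$f{\left(E \right)} = - \frac{97}{16}$ ($f{\left(E \right)} = -6 + \frac{1}{-16} = -6 - \frac{1}{16} = - \frac{97}{16}$)
$s{\left(Z \right)} = 1 - \frac{Z}{3}$
$\left(f{\left(-7 \right)} - 68\right) s{\left(77 \right)} = \left(- \frac{97}{16} - 68\right) \left(1 - \frac{77}{3}\right) = \left(- \frac{1185}{16}\right) \left(- \frac{74}{3}\right) = \frac{14615}{8}$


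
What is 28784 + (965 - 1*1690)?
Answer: 28059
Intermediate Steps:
28784 + (965 - 1*1690) = 28784 + (965 - 1690) = 28784 - 725 = 28059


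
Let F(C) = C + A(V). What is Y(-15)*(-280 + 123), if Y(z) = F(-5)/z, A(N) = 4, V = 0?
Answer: -157/15 ≈ -10.467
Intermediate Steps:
F(C) = 4 + C (F(C) = C + 4 = 4 + C)
Y(z) = -1/z (Y(z) = (4 - 5)/z = -1/z)
Y(-15)*(-280 + 123) = (-1/(-15))*(-280 + 123) = -1*(-1/15)*(-157) = (1/15)*(-157) = -157/15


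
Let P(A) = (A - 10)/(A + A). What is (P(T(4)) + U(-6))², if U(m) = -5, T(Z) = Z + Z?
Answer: 1681/64 ≈ 26.266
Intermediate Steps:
T(Z) = 2*Z
P(A) = (-10 + A)/(2*A) (P(A) = (-10 + A)/((2*A)) = (-10 + A)*(1/(2*A)) = (-10 + A)/(2*A))
(P(T(4)) + U(-6))² = ((-10 + 2*4)/(2*((2*4))) - 5)² = ((½)*(-10 + 8)/8 - 5)² = ((½)*(⅛)*(-2) - 5)² = (-⅛ - 5)² = (-41/8)² = 1681/64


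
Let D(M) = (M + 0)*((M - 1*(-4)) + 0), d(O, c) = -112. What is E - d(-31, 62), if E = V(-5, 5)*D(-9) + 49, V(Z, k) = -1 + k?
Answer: 341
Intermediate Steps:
D(M) = M*(4 + M) (D(M) = M*((M + 4) + 0) = M*((4 + M) + 0) = M*(4 + M))
E = 229 (E = (-1 + 5)*(-9*(4 - 9)) + 49 = 4*(-9*(-5)) + 49 = 4*45 + 49 = 180 + 49 = 229)
E - d(-31, 62) = 229 - 1*(-112) = 229 + 112 = 341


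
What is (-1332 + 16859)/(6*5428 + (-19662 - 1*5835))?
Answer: 15527/7071 ≈ 2.1959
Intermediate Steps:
(-1332 + 16859)/(6*5428 + (-19662 - 1*5835)) = 15527/(32568 + (-19662 - 5835)) = 15527/(32568 - 25497) = 15527/7071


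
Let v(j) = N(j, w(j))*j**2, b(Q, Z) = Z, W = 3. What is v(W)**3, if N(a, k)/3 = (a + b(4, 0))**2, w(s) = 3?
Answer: 14348907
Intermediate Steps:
N(a, k) = 3*a**2 (N(a, k) = 3*(a + 0)**2 = 3*a**2)
v(j) = 3*j**4 (v(j) = (3*j**2)*j**2 = 3*j**4)
v(W)**3 = (3*3**4)**3 = (3*81)**3 = 243**3 = 14348907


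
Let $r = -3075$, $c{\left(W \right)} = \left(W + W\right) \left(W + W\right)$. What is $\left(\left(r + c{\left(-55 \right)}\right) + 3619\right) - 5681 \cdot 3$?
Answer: $-4399$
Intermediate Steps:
$c{\left(W \right)} = 4 W^{2}$ ($c{\left(W \right)} = 2 W 2 W = 4 W^{2}$)
$\left(\left(r + c{\left(-55 \right)}\right) + 3619\right) - 5681 \cdot 3 = \left(\left(-3075 + 4 \left(-55\right)^{2}\right) + 3619\right) - 5681 \cdot 3 = \left(\left(-3075 + 4 \cdot 3025\right) + 3619\right) - 17043 = \left(\left(-3075 + 12100\right) + 3619\right) - 17043 = \left(9025 + 3619\right) - 17043 = 12644 - 17043 = -4399$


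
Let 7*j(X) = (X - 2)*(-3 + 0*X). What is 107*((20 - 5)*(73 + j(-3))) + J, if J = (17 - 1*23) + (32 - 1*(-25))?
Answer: 844587/7 ≈ 1.2066e+5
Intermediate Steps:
j(X) = 6/7 - 3*X/7 (j(X) = ((X - 2)*(-3 + 0*X))/7 = ((-2 + X)*(-3 + 0))/7 = ((-2 + X)*(-3))/7 = (6 - 3*X)/7 = 6/7 - 3*X/7)
J = 51 (J = (17 - 23) + (32 + 25) = -6 + 57 = 51)
107*((20 - 5)*(73 + j(-3))) + J = 107*((20 - 5)*(73 + (6/7 - 3/7*(-3)))) + 51 = 107*(15*(73 + (6/7 + 9/7))) + 51 = 107*(15*(73 + 15/7)) + 51 = 107*(15*(526/7)) + 51 = 107*(7890/7) + 51 = 844230/7 + 51 = 844587/7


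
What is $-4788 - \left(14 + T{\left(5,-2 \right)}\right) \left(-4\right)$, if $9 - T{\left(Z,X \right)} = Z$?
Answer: $-4716$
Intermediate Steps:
$T{\left(Z,X \right)} = 9 - Z$
$-4788 - \left(14 + T{\left(5,-2 \right)}\right) \left(-4\right) = -4788 - \left(14 + \left(9 - 5\right)\right) \left(-4\right) = -4788 - \left(14 + 4\right) \left(-4\right) = -4788 - 18 \left(-4\right) = -4788 - -72 = -4788 + 72 = -4716$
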